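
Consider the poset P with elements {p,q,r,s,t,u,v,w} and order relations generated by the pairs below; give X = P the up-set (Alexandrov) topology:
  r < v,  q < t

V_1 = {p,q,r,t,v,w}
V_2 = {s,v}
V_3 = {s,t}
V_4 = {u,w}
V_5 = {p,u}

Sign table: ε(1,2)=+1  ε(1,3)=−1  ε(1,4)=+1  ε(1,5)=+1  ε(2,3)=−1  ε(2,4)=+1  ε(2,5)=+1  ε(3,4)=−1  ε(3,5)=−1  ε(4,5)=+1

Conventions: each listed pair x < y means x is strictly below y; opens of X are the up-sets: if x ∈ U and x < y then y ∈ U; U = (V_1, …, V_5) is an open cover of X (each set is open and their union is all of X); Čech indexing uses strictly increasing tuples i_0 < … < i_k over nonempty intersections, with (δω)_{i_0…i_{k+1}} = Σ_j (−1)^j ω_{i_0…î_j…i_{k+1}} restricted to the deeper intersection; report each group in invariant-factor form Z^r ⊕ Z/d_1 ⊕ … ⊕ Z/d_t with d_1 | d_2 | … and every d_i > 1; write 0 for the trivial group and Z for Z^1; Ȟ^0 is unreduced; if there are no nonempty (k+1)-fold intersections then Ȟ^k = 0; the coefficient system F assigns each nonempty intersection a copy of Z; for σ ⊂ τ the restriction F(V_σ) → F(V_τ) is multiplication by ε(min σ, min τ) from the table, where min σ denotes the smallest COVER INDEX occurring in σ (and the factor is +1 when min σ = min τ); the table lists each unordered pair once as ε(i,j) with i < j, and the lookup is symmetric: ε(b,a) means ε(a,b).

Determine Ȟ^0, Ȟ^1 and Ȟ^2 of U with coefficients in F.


nonempty overlaps:
  V12={v} V13={t} V14={w} V15={p} V23={s} V45={u}
C dims 5,6; δ0: rk 4, SNF 1^4
degree 0: 5−4−0 = 1 → Ȟ^0 ≅ Z
degree 1: 6−0−4 = 2 → Ȟ^1 ≅ Z^2
degree 2: 0−0−0 = 0 → Ȟ^2 ≅ 0

Ȟ^0(U;F) ≅ Z; Ȟ^1(U;F) ≅ Z^2; Ȟ^2(U;F) ≅ 0


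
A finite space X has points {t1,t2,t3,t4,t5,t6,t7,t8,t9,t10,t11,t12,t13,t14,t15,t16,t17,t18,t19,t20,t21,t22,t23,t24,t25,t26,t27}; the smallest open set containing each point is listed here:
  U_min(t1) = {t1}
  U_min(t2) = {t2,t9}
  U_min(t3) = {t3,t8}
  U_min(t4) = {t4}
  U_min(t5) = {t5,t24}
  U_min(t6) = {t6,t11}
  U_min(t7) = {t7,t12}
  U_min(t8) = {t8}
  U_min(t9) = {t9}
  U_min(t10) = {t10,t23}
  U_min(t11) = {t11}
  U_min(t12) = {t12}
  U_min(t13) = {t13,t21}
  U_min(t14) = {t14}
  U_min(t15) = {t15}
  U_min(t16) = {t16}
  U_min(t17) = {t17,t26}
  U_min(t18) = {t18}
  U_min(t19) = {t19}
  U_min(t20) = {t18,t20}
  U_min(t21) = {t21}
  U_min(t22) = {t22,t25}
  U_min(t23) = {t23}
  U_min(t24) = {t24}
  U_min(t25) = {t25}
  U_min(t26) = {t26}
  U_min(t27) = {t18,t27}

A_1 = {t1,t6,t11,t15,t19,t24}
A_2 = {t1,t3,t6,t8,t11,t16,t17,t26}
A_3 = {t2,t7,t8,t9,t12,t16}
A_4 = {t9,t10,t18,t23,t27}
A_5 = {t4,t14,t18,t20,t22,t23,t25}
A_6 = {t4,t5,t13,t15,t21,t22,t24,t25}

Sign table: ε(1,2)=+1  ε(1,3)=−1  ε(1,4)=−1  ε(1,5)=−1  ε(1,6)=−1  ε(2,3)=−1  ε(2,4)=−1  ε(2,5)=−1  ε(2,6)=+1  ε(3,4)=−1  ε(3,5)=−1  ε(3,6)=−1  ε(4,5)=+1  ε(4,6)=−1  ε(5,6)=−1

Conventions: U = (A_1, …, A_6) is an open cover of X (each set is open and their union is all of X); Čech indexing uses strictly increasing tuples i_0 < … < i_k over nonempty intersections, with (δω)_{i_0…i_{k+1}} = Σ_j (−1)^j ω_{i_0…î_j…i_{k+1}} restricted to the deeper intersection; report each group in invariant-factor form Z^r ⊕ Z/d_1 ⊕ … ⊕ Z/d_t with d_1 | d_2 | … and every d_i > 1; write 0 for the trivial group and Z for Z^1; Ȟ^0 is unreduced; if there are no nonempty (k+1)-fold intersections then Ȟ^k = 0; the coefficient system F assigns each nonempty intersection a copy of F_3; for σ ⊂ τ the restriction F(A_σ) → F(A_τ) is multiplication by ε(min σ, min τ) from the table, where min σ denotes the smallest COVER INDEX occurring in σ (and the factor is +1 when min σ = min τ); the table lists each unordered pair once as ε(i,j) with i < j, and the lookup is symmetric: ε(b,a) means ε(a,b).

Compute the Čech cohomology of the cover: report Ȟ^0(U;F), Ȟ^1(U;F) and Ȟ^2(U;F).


Ȟ^0 ≅ Z/3, Ȟ^1 ≅ Z/3 and Ȟ^2 ≅ 0

nerve simplices:
  A12={t1,t6,t11} A16={t15,t24} A23={t8,t16} A34={t9} A45={t18,t23} A56={t4,t22,t25}
C dims 6,6; δ0: rk_F3 5
degree 0: 6−5−0 = 1 → Ȟ^0 ≅ Z/3
degree 1: 6−0−5 = 1 → Ȟ^1 ≅ Z/3
degree 2: 0−0−0 = 0 → Ȟ^2 ≅ 0


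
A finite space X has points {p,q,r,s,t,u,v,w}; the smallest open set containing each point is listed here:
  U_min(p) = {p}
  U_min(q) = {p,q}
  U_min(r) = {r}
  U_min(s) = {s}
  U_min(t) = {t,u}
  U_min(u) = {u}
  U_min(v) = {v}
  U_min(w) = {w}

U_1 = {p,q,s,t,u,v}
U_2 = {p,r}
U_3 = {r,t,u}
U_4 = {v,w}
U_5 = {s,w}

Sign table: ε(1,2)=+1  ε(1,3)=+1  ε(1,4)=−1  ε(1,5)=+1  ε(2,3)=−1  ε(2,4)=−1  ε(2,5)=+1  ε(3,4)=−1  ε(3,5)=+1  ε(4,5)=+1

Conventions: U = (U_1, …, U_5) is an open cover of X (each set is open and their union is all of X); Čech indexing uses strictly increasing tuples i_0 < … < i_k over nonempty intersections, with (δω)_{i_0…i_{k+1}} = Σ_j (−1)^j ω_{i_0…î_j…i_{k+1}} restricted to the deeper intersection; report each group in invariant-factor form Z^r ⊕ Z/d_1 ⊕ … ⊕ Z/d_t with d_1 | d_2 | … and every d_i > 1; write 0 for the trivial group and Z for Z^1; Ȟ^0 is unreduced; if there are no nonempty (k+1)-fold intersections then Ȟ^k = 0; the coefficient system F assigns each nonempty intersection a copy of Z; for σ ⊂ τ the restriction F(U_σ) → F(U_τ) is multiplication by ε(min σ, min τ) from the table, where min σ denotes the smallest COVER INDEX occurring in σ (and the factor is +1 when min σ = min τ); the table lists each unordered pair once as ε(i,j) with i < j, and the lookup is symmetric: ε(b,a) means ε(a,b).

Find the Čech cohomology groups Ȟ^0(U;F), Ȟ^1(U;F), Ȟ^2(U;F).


nerve simplices:
  U12={p} U13={t,u} U14={v} U15={s} U23={r} U45={w}
C dims 5,6; δ0: rk 5, SNF 1^4·2
degree 0: 5−5−0 = 0 → Ȟ^0 ≅ 0
degree 1: 6−0−5 = 1 plus torsion [2] → Ȟ^1 ≅ Z ⊕ Z/2
degree 2: 0−0−0 = 0 → Ȟ^2 ≅ 0

Ȟ^0(U;F) ≅ 0; Ȟ^1(U;F) ≅ Z ⊕ Z/2; Ȟ^2(U;F) ≅ 0


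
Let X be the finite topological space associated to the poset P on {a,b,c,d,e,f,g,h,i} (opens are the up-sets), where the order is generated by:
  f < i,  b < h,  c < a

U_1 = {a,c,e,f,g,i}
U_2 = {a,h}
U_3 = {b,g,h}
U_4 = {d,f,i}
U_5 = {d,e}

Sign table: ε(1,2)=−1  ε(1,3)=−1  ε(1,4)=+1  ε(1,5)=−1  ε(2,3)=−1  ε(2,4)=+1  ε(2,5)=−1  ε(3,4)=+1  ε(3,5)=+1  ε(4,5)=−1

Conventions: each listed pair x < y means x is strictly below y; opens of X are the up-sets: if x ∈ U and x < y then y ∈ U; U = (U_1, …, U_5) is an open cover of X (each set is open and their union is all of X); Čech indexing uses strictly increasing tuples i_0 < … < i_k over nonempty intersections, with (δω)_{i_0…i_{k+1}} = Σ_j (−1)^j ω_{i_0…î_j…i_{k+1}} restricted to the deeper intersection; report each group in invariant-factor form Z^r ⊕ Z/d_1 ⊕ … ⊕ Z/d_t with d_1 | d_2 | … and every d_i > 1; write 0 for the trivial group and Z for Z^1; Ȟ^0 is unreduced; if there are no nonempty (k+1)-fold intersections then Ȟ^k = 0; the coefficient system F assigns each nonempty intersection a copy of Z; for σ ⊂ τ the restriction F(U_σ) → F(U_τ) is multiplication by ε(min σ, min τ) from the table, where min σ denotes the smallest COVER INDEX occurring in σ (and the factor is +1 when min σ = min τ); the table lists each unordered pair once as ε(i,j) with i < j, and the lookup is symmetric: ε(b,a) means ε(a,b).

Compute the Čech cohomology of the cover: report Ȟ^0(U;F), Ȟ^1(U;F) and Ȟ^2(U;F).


nonempty intersections:
  U12={a} U13={g} U14={f,i} U15={e} U23={h} U45={d}
C dims 5,6; δ0: rk 5, SNF 1^4·2
Ȟ^0: (5−5)−0=0 ⇒ 0
Ȟ^1: (6−0)−5=1 plus torsion [2] ⇒ Z ⊕ Z/2
Ȟ^2: (0−0)−0=0 ⇒ 0

Ȟ^0 ≅ 0,  Ȟ^1 ≅ Z ⊕ Z/2,  Ȟ^2 ≅ 0


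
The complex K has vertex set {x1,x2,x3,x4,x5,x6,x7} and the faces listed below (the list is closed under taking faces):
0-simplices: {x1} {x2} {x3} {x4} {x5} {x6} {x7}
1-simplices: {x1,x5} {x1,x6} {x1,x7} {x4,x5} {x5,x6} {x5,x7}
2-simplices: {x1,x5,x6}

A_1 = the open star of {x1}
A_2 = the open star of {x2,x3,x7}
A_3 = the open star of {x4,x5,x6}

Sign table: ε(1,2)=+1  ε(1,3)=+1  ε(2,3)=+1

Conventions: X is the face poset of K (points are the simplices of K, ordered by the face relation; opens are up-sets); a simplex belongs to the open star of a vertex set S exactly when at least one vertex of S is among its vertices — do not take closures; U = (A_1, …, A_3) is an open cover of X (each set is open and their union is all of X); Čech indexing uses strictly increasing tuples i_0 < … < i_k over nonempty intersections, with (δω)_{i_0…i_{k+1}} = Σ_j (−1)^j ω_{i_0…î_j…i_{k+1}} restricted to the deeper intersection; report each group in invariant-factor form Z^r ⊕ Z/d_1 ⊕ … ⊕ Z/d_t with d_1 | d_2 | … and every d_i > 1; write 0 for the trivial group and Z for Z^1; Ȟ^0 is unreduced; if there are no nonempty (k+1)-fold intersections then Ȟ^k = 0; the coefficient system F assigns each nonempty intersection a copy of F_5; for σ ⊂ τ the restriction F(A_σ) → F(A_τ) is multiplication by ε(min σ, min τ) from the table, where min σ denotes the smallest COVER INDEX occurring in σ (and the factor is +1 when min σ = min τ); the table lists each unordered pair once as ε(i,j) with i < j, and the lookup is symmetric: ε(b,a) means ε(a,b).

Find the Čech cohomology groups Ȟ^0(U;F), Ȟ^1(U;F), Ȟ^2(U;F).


intersection data:
  A1={{x1},{x1,x5},{x1,x6},{x1,x7},{x1,x5,x6}} A2={{x2},{x3},{x7},{x1,x7},{x5,x7}} A3={{x4},{x5},{x6},{x1,x5},{x1,x6},{x4,x5},{x5,x6},{x5,x7},{x1,x5,x6}}
  A12={{x1,x7}} A13={{x1,x5},{x1,x6},{x1,x5,x6}} A23={{x5,x7}}
C dims 3,3; δ0: rk_F5 2
Ȟ^0 = (3 − 2) − 0 = 1, so Ȟ^0 ≅ Z/5
Ȟ^1 = (3 − 0) − 2 = 1, so Ȟ^1 ≅ Z/5
Ȟ^2 = (0 − 0) − 0 = 0, so Ȟ^2 ≅ 0

Ȟ^0(U;F) ≅ Z/5, Ȟ^1(U;F) ≅ Z/5, Ȟ^2(U;F) ≅ 0


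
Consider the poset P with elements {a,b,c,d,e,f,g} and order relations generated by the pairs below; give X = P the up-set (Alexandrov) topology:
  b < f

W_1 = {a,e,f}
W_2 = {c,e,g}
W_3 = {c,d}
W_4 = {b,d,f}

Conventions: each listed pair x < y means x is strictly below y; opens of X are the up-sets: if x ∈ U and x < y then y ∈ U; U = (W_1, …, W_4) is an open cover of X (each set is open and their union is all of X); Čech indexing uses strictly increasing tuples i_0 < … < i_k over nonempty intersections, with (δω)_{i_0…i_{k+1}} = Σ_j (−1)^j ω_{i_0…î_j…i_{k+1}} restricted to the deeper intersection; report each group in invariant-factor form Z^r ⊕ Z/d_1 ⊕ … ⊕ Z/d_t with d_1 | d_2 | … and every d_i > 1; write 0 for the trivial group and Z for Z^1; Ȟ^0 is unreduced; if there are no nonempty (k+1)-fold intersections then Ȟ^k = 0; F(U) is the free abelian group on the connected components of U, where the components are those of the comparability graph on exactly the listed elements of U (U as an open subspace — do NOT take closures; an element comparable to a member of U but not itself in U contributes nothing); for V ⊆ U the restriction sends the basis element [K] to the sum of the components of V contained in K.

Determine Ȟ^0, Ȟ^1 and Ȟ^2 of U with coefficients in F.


Ȟ^0 = Z^6; Ȟ^1 = 0; Ȟ^2 = 0

nonempty intersections:
  W12={e} W14={f} W23={c} W34={d}
components per intersection:
  W1: {a} {e} {f}
  W2: {c} {e} {g}
  W3: {c} {d}
  W4: {b,f} {d}
  W12: {e}
  W14: {f}
  W23: {c}
  W34: {d}
C dims 10,4; δ0: rk 4, SNF 1^4
Ȟ^0: (10−4)−0=6 ⇒ Z^6
Ȟ^1: (4−0)−4=0 ⇒ 0
Ȟ^2: (0−0)−0=0 ⇒ 0


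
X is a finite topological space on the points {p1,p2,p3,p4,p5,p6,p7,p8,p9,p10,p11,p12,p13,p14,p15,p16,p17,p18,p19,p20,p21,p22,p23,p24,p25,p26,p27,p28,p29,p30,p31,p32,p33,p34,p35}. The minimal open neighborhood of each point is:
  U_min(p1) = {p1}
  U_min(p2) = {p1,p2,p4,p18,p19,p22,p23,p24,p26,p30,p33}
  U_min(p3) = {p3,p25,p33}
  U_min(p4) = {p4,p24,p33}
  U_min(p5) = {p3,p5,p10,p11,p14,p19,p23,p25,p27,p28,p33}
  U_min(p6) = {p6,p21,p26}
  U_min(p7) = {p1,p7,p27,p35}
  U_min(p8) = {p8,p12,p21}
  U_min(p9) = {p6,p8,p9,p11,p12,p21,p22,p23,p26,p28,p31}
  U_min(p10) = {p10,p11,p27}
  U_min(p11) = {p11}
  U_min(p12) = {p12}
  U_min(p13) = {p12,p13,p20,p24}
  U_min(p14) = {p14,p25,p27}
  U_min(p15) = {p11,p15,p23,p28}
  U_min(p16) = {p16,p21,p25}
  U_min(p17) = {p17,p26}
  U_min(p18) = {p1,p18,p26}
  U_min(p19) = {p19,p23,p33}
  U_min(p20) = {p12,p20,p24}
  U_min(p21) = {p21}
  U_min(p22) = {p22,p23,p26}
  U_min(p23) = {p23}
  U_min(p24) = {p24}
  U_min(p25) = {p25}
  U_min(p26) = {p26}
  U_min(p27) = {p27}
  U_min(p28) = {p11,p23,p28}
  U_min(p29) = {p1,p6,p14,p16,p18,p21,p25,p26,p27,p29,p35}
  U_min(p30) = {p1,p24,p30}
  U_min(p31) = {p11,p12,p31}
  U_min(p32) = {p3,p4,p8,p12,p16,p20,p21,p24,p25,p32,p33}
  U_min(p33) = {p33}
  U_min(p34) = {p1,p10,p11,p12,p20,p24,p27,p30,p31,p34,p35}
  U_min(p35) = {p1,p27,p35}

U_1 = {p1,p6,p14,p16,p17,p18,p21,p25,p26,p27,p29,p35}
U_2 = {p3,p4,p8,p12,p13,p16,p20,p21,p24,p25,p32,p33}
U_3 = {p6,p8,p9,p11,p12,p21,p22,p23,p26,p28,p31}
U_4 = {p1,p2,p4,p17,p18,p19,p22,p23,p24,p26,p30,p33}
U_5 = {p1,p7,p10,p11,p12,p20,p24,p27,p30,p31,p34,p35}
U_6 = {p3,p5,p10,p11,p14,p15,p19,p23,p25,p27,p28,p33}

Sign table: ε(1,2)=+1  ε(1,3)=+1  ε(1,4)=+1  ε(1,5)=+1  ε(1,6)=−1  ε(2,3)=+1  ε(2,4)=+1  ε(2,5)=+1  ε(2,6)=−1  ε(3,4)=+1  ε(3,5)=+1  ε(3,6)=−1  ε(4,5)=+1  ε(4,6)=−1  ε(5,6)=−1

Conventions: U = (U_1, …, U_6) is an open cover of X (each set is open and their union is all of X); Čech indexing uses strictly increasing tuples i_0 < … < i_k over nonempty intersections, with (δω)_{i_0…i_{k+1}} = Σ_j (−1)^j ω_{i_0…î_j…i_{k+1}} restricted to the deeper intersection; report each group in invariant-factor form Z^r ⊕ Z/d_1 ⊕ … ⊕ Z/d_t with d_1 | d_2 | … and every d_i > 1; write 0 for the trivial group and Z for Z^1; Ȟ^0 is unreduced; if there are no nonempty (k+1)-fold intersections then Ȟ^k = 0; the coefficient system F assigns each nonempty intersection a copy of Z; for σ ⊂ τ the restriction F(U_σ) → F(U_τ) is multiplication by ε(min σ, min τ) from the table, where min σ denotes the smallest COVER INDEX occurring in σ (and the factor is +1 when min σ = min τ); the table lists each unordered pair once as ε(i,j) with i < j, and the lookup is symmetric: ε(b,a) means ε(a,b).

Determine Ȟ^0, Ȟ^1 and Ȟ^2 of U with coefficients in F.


Ȟ^0 = Z, Ȟ^1 = 0, Ȟ^2 = Z/2

nonempty intersections:
  U12={p16,p21,p25} U13={p6,p21,p26} U14={p1,p17,p18,p26} U15={p1,p27,p35} U16={p14,p25,p27} U23={p8,p12,p21} U24={p4,p24,p33} U25={p12,p20,p24} U26={p3,p25,p33} U34={p22,p23,p26} U35={p11,p12,p31} U36={p11,p23,p28} U45={p1,p24,p30} U46={p19,p23,p33} U56={p10,p11,p27}
  U123={p21} U126={p25} U134={p26} U145={p1} U156={p27} U235={p12} U245={p24} U246={p33} U346={p23} U356={p11}
C dims 6,15,10; δ0: rk 5, SNF 1^5; δ1: rk 10, SNF 1^9·2
Ȟ^0: (6−5)−0=1 ⇒ Z
Ȟ^1: (15−10)−5=0 ⇒ 0
Ȟ^2: (10−0)−10=0 plus torsion [2] ⇒ Z/2


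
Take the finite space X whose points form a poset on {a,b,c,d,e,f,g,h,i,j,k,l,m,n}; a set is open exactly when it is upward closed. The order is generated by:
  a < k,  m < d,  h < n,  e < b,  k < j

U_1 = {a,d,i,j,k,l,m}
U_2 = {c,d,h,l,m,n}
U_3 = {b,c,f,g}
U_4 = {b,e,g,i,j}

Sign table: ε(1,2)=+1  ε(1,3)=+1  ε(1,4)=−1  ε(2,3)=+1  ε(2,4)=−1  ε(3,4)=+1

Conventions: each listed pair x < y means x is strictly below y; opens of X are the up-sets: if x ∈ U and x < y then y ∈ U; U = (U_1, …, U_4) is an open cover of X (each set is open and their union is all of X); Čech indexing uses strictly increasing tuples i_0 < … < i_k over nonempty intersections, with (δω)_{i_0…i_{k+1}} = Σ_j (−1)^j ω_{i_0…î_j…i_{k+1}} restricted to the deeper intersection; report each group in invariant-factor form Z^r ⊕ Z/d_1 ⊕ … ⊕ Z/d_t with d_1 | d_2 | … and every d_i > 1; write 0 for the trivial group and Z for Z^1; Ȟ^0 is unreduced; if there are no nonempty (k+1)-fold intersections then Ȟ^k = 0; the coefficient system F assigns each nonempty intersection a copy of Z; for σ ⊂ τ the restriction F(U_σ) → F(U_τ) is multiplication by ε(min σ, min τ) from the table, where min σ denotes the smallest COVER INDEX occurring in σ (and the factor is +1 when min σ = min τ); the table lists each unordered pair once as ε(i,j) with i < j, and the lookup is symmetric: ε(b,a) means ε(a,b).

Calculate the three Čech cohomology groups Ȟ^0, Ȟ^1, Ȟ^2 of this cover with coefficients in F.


intersection data:
  U12={d,l,m} U14={i,j} U23={c} U34={b,g}
C dims 4,4; δ0: rk 4, SNF 1^3·2
Ȟ^0 = (4 − 4) − 0 = 0, so Ȟ^0 ≅ 0
Ȟ^1 = (4 − 0) − 4 = 0 plus torsion [2], so Ȟ^1 ≅ Z/2
Ȟ^2 = (0 − 0) − 0 = 0, so Ȟ^2 ≅ 0

Ȟ^0 ≅ 0, Ȟ^1 ≅ Z/2 and Ȟ^2 ≅ 0


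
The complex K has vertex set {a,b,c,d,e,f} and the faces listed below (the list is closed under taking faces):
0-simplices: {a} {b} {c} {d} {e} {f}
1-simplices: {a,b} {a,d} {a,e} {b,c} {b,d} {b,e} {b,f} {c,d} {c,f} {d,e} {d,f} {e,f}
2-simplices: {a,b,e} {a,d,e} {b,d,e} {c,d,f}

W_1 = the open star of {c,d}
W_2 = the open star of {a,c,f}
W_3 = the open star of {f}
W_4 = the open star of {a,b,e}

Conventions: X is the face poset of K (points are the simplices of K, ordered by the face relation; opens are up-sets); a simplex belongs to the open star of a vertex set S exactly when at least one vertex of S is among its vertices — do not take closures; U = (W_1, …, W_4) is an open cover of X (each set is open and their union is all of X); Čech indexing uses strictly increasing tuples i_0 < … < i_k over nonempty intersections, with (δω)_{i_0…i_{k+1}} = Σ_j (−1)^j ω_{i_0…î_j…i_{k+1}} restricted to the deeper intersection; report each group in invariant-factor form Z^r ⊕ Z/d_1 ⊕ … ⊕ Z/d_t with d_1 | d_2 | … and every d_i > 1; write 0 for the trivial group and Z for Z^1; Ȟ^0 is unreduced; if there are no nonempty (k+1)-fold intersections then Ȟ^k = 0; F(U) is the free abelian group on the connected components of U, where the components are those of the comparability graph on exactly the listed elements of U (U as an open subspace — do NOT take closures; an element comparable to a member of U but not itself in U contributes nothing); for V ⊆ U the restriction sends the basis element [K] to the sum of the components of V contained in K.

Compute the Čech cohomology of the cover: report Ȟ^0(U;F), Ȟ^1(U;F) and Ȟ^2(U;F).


nonempty intersections:
  W1={{c},{d},{a,d},{b,c},{b,d},{c,d},{c,f},{d,e},{d,f},{a,d,e},{b,d,e},{c,d,f}} W2={{a},{c},{f},{a,b},{a,d},{a,e},{b,c},{b,f},{c,d},{c,f},{d,f},{e,f},{a,b,e},{a,d,e},{c,d,f}} W3={{f},{b,f},{c,f},{d,f},{e,f},{c,d,f}} W4={{a},{b},{e},{a,b},{a,d},{a,e},{b,c},{b,d},{b,e},{b,f},{d,e},{e,f},{a,b,e},{a,d,e},{b,d,e}}
  W12={{c},{a,d},{b,c},{c,d},{c,f},{d,f},{a,d,e},{c,d,f}} W13={{c,f},{d,f},{c,d,f}} W14={{a,d},{b,c},{b,d},{d,e},{a,d,e},{b,d,e}} W23={{f},{b,f},{c,f},{d,f},{e,f},{c,d,f}} W24={{a},{a,b},{a,d},{a,e},{b,c},{b,f},{e,f},{a,b,e},{a,d,e}} W34={{b,f},{e,f}}
  W123={{c,f},{d,f},{c,d,f}} W124={{a,d},{b,c},{a,d,e}} W234={{b,f},{e,f}}
components per intersection:
  W1: {{c},{d},{a,d},{b,c},{b,d},{c,d},{c,f},{d,e},{d,f},{a,d,e},{b,d,e},{c,d,f}}
  W2: {{a},{a,b},{a,d},{a,e},{a,b,e},{a,d,e}} {{c},{f},{b,c},{b,f},{c,d},{c,f},{d,f},{e,f},{c,d,f}}
  W3: {{f},{b,f},{c,f},{d,f},{e,f},{c,d,f}}
  W4: {{a},{b},{e},{a,b},{a,d},{a,e},{b,c},{b,d},{b,e},{b,f},{d,e},{e,f},{a,b,e},{a,d,e},{b,d,e}}
  W12: {{c},{b,c},{c,d},{c,f},{d,f},{c,d,f}} {{a,d},{a,d,e}}
  W13: {{c,f},{d,f},{c,d,f}}
  W14: {{a,d},{b,d},{d,e},{a,d,e},{b,d,e}} {{b,c}}
  W23: {{f},{b,f},{c,f},{d,f},{e,f},{c,d,f}}
  W24: {{a},{a,b},{a,d},{a,e},{a,b,e},{a,d,e}} {{b,c}} {{b,f}} {{e,f}}
  W34: {{b,f}} {{e,f}}
  W123: {{c,f},{d,f},{c,d,f}}
  W124: {{a,d},{a,d,e}} {{b,c}}
  W234: {{b,f}} {{e,f}}
C dims 5,12,5; δ0: rk 4, SNF 1^4; δ1: rk 5, SNF 1^5
Ȟ^0: (5−4)−0=1 ⇒ Z
Ȟ^1: (12−5)−4=3 ⇒ Z^3
Ȟ^2: (5−0)−5=0 ⇒ 0

Ȟ^0(U;F) ≅ Z, Ȟ^1(U;F) ≅ Z^3, Ȟ^2(U;F) ≅ 0


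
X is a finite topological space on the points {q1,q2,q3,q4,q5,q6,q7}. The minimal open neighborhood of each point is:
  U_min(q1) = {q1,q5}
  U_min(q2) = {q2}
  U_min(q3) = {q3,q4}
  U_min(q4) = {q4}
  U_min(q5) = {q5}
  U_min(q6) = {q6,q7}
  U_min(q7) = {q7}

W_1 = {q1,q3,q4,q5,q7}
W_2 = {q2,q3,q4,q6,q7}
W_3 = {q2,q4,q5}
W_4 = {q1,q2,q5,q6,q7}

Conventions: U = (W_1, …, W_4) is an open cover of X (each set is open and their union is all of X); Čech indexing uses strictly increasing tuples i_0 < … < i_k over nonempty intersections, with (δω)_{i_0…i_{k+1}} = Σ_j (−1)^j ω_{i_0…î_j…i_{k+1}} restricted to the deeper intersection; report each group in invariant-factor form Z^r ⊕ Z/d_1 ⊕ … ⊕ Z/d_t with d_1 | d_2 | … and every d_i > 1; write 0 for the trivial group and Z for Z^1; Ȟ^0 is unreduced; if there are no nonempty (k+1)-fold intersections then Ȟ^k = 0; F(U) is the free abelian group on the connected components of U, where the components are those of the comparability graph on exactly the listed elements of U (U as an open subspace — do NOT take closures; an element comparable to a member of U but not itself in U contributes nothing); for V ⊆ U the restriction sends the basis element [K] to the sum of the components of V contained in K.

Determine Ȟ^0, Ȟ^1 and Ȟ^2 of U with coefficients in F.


intersection data:
  W12={q3,q4,q7} W13={q4,q5} W14={q1,q5,q7} W23={q2,q4} W24={q2,q6,q7} W34={q2,q5}
  W123={q4} W124={q7} W134={q5} W234={q2}
components per intersection:
  W1: {q1,q5} {q3,q4} {q7}
  W2: {q2} {q3,q4} {q6,q7}
  W3: {q2} {q4} {q5}
  W4: {q1,q5} {q2} {q6,q7}
  W12: {q3,q4} {q7}
  W13: {q4} {q5}
  W14: {q1,q5} {q7}
  W23: {q2} {q4}
  W24: {q2} {q6,q7}
  W34: {q2} {q5}
  W123: {q4}
  W124: {q7}
  W134: {q5}
  W234: {q2}
C dims 12,12,4; δ0: rk 8, SNF 1^8; δ1: rk 4, SNF 1^4
Ȟ^0 = (12 − 8) − 0 = 4, so Ȟ^0 ≅ Z^4
Ȟ^1 = (12 − 4) − 8 = 0, so Ȟ^1 ≅ 0
Ȟ^2 = (4 − 0) − 4 = 0, so Ȟ^2 ≅ 0

Ȟ^0(U;F) ≅ Z^4, Ȟ^1(U;F) ≅ 0 and Ȟ^2(U;F) ≅ 0


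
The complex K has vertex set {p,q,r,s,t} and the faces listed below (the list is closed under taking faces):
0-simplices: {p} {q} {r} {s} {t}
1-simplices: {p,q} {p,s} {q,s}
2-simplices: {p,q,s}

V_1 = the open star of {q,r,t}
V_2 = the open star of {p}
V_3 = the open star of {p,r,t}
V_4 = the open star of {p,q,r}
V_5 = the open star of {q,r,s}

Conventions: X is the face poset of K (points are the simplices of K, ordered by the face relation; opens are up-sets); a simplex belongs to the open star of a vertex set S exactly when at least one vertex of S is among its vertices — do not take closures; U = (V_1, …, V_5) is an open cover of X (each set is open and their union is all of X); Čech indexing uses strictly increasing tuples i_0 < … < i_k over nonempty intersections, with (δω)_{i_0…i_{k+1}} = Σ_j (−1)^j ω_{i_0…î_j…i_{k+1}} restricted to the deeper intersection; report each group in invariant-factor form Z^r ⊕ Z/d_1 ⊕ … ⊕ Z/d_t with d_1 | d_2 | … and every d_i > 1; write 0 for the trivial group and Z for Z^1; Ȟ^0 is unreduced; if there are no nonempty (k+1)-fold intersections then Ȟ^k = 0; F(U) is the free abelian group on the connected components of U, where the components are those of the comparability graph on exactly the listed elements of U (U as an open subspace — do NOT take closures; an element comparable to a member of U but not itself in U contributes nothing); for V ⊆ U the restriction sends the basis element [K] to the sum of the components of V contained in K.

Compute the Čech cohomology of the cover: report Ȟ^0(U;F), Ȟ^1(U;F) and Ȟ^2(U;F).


Ȟ^0 = Z^3,  Ȟ^1 = 0,  Ȟ^2 = 0

cover nerve:
  V1={{q},{r},{t},{p,q},{q,s},{p,q,s}} V2={{p},{p,q},{p,s},{p,q,s}} V3={{p},{r},{t},{p,q},{p,s},{p,q,s}} V4={{p},{q},{r},{p,q},{p,s},{q,s},{p,q,s}} V5={{q},{r},{s},{p,q},{p,s},{q,s},{p,q,s}}
  V12={{p,q},{p,q,s}} V13={{r},{t},{p,q},{p,q,s}} V14={{q},{r},{p,q},{q,s},{p,q,s}} V15={{q},{r},{p,q},{q,s},{p,q,s}} V23={{p},{p,q},{p,s},{p,q,s}} V24={{p},{p,q},{p,s},{p,q,s}} V25={{p,q},{p,s},{p,q,s}} V34={{p},{r},{p,q},{p,s},{p,q,s}} V35={{r},{p,q},{p,s},{p,q,s}} V45={{q},{r},{p,q},{p,s},{q,s},{p,q,s}}
  V123={{p,q},{p,q,s}} V124={{p,q},{p,q,s}} V125={{p,q},{p,q,s}} V134={{r},{p,q},{p,q,s}} V135={{r},{p,q},{p,q,s}} V145={{q},{r},{p,q},{q,s},{p,q,s}} V234={{p},{p,q},{p,s},{p,q,s}} V235={{p,q},{p,s},{p,q,s}} V245={{p,q},{p,s},{p,q,s}} V345={{r},{p,q},{p,s},{p,q,s}}
  V1234={{p,q},{p,q,s}} V1235={{p,q},{p,q,s}} V1245={{p,q},{p,q,s}} V1345={{r},{p,q},{p,q,s}} V2345={{p,q},{p,s},{p,q,s}}
  V12345={{p,q},{p,q,s}}
components per intersection:
  V1: {{q},{p,q},{q,s},{p,q,s}} {{r}} {{t}}
  V2: {{p},{p,q},{p,s},{p,q,s}}
  V3: {{p},{p,q},{p,s},{p,q,s}} {{r}} {{t}}
  V4: {{p},{q},{p,q},{p,s},{q,s},{p,q,s}} {{r}}
  V5: {{q},{s},{p,q},{p,s},{q,s},{p,q,s}} {{r}}
  V12: {{p,q},{p,q,s}}
  V13: {{r}} {{t}} {{p,q},{p,q,s}}
  V14: {{q},{p,q},{q,s},{p,q,s}} {{r}}
  V15: {{q},{p,q},{q,s},{p,q,s}} {{r}}
  V23: {{p},{p,q},{p,s},{p,q,s}}
  V24: {{p},{p,q},{p,s},{p,q,s}}
  V25: {{p,q},{p,s},{p,q,s}}
  V34: {{p},{p,q},{p,s},{p,q,s}} {{r}}
  V35: {{r}} {{p,q},{p,s},{p,q,s}}
  V45: {{q},{p,q},{p,s},{q,s},{p,q,s}} {{r}}
  V123: {{p,q},{p,q,s}}
  V124: {{p,q},{p,q,s}}
  V125: {{p,q},{p,q,s}}
  V134: {{r}} {{p,q},{p,q,s}}
  V135: {{r}} {{p,q},{p,q,s}}
  V145: {{q},{p,q},{q,s},{p,q,s}} {{r}}
  V234: {{p},{p,q},{p,s},{p,q,s}}
  V235: {{p,q},{p,s},{p,q,s}}
  V245: {{p,q},{p,s},{p,q,s}}
  V345: {{r}} {{p,q},{p,s},{p,q,s}}
  V1234: {{p,q},{p,q,s}}
  V1235: {{p,q},{p,q,s}}
  V1245: {{p,q},{p,q,s}}
  V1345: {{r}} {{p,q},{p,q,s}}
  V2345: {{p,q},{p,s},{p,q,s}}
  V12345: {{p,q},{p,q,s}}
C dims 11,17,14,6; δ0: rk 8, SNF 1^8; δ1: rk 9, SNF 1^9; δ2: rk 5, SNF 1^5
Ȟ^0: (11−8)−0=3 ⇒ Z^3
Ȟ^1: (17−9)−8=0 ⇒ 0
Ȟ^2: (14−5)−9=0 ⇒ 0


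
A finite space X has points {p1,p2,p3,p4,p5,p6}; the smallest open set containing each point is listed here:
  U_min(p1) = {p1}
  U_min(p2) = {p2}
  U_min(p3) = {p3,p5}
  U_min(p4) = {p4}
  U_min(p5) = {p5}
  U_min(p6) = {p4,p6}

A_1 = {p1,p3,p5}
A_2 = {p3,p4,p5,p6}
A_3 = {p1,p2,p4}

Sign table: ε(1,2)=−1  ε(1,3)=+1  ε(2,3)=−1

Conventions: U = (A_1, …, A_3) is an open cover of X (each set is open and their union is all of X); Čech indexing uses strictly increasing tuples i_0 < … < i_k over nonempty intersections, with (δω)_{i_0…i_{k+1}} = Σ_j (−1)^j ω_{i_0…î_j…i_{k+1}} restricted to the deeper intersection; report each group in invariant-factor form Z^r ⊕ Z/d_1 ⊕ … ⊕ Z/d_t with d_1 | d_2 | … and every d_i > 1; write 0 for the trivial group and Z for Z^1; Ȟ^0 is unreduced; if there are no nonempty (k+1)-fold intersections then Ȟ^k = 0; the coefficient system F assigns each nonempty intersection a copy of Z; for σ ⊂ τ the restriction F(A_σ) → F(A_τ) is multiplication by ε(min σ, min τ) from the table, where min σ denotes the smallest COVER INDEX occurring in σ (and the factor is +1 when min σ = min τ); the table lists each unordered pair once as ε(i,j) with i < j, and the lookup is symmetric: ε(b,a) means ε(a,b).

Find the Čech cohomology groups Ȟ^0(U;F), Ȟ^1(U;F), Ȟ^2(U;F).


Ȟ^0 = Z,  Ȟ^1 = Z,  Ȟ^2 = 0

nonempty overlaps:
  A12={p3,p5} A13={p1} A23={p4}
C dims 3,3; δ0: rk 2, SNF 1^2
degree 0: 3−2−0 = 1 → Ȟ^0 ≅ Z
degree 1: 3−0−2 = 1 → Ȟ^1 ≅ Z
degree 2: 0−0−0 = 0 → Ȟ^2 ≅ 0


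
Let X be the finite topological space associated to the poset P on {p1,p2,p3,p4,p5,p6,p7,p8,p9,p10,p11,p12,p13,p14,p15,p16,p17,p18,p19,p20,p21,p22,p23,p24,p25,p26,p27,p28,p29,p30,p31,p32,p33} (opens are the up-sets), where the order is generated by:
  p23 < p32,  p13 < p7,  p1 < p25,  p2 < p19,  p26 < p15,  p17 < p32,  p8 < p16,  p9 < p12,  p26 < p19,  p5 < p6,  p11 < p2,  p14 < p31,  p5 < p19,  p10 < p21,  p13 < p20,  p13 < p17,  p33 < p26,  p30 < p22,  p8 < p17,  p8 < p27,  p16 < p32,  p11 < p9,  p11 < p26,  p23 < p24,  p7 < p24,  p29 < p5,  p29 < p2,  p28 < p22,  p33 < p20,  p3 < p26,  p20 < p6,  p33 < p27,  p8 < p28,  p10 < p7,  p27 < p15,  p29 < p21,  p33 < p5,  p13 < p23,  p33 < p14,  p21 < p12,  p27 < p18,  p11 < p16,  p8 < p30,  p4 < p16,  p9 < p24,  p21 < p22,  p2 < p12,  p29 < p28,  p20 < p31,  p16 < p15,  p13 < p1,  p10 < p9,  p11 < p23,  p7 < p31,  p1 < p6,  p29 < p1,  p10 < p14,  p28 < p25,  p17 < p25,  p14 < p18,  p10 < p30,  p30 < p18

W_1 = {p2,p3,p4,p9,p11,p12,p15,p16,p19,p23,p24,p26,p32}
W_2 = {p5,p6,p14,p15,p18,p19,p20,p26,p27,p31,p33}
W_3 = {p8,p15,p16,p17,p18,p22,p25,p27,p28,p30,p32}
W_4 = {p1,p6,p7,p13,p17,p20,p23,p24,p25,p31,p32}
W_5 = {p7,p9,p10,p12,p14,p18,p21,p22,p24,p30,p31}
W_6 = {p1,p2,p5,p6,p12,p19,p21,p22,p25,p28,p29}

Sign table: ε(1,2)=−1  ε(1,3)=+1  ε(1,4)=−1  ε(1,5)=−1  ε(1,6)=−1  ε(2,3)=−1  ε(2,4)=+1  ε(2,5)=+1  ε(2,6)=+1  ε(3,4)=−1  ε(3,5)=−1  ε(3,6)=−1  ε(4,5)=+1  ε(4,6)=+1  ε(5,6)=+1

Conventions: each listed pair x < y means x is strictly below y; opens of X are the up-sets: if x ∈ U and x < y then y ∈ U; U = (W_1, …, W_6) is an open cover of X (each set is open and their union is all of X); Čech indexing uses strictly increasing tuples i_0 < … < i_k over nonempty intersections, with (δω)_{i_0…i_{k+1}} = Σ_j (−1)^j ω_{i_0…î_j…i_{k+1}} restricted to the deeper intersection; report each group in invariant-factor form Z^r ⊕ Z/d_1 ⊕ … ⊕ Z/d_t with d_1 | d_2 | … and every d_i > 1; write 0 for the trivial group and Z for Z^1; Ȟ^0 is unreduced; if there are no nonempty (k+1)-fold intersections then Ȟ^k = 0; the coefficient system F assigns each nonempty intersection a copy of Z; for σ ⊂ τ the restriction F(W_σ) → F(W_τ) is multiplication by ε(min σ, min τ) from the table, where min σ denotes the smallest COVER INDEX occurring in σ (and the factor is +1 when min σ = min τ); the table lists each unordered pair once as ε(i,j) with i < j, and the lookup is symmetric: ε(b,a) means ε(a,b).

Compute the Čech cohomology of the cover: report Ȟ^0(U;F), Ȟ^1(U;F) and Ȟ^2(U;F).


Ȟ^0 = Z, Ȟ^1 = 0, Ȟ^2 = Z/2

intersection data:
  W12={p15,p19,p26} W13={p15,p16,p32} W14={p23,p24,p32} W15={p9,p12,p24} W16={p2,p12,p19} W23={p15,p18,p27} W24={p6,p20,p31} W25={p14,p18,p31} W26={p5,p6,p19} W34={p17,p25,p32} W35={p18,p22,p30} W36={p22,p25,p28} W45={p7,p24,p31} W46={p1,p6,p25} W56={p12,p21,p22}
  W123={p15} W126={p19} W134={p32} W145={p24} W156={p12} W235={p18} W245={p31} W246={p6} W346={p25} W356={p22}
C dims 6,15,10; δ0: rk 5, SNF 1^5; δ1: rk 10, SNF 1^9·2
Ȟ^0 = (6 − 5) − 0 = 1, so Ȟ^0 ≅ Z
Ȟ^1 = (15 − 10) − 5 = 0, so Ȟ^1 ≅ 0
Ȟ^2 = (10 − 0) − 10 = 0 plus torsion [2], so Ȟ^2 ≅ Z/2


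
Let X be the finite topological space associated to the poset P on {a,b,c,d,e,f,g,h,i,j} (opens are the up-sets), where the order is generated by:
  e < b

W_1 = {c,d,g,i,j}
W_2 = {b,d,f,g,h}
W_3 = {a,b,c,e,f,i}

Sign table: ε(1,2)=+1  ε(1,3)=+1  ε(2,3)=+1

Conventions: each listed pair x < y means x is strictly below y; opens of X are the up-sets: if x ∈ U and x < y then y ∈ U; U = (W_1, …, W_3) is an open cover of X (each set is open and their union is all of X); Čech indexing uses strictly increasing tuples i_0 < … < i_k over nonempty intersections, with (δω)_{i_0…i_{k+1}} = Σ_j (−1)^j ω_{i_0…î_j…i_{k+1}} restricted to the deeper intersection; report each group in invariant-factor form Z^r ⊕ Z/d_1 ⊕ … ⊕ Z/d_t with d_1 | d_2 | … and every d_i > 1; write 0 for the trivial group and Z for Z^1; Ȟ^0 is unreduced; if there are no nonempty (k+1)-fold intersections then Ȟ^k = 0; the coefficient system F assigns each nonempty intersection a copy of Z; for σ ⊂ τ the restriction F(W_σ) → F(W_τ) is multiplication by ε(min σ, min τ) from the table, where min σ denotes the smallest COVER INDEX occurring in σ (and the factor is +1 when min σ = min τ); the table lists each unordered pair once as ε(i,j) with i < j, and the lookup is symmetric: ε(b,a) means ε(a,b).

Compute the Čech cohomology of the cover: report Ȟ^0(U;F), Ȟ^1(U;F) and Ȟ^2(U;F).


Ȟ^0 = Z,  Ȟ^1 = Z,  Ȟ^2 = 0

nerve of the cover:
  W12={d,g} W13={c,i} W23={b,f}
C dims 3,3; δ0: rk 2, SNF 1^2
Ȟ^0 = (3 − 2) − 0 = 1, so Ȟ^0 ≅ Z
Ȟ^1 = (3 − 0) − 2 = 1, so Ȟ^1 ≅ Z
Ȟ^2 = (0 − 0) − 0 = 0, so Ȟ^2 ≅ 0


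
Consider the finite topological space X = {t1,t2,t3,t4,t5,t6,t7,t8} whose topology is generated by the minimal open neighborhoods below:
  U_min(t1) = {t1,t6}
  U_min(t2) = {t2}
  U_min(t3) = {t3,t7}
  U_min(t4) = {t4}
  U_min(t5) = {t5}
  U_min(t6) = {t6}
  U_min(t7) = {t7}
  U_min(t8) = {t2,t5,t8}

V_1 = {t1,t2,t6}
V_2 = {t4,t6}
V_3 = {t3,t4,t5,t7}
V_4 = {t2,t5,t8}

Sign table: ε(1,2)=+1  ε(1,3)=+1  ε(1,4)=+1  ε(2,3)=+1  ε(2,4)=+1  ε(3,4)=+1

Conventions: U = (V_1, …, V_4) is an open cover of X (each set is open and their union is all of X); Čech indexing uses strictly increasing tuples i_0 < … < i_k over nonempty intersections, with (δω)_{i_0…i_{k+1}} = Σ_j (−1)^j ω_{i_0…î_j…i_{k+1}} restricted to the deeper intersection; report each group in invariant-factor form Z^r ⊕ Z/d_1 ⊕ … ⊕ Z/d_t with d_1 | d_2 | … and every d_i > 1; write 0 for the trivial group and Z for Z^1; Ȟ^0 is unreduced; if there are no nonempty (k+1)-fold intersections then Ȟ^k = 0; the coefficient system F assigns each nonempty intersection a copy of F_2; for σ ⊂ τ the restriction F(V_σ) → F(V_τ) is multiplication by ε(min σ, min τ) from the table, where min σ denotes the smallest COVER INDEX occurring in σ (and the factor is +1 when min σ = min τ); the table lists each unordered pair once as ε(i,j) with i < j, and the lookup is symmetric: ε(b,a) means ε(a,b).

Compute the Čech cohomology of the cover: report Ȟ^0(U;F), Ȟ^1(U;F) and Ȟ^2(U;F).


nonempty intersections:
  V12={t6} V14={t2} V23={t4} V34={t5}
C dims 4,4; δ0: rk_F2 3
Ȟ^0: (4−3)−0=1 ⇒ Z/2
Ȟ^1: (4−0)−3=1 ⇒ Z/2
Ȟ^2: (0−0)−0=0 ⇒ 0

Ȟ^0 = Z/2,  Ȟ^1 = Z/2,  Ȟ^2 = 0


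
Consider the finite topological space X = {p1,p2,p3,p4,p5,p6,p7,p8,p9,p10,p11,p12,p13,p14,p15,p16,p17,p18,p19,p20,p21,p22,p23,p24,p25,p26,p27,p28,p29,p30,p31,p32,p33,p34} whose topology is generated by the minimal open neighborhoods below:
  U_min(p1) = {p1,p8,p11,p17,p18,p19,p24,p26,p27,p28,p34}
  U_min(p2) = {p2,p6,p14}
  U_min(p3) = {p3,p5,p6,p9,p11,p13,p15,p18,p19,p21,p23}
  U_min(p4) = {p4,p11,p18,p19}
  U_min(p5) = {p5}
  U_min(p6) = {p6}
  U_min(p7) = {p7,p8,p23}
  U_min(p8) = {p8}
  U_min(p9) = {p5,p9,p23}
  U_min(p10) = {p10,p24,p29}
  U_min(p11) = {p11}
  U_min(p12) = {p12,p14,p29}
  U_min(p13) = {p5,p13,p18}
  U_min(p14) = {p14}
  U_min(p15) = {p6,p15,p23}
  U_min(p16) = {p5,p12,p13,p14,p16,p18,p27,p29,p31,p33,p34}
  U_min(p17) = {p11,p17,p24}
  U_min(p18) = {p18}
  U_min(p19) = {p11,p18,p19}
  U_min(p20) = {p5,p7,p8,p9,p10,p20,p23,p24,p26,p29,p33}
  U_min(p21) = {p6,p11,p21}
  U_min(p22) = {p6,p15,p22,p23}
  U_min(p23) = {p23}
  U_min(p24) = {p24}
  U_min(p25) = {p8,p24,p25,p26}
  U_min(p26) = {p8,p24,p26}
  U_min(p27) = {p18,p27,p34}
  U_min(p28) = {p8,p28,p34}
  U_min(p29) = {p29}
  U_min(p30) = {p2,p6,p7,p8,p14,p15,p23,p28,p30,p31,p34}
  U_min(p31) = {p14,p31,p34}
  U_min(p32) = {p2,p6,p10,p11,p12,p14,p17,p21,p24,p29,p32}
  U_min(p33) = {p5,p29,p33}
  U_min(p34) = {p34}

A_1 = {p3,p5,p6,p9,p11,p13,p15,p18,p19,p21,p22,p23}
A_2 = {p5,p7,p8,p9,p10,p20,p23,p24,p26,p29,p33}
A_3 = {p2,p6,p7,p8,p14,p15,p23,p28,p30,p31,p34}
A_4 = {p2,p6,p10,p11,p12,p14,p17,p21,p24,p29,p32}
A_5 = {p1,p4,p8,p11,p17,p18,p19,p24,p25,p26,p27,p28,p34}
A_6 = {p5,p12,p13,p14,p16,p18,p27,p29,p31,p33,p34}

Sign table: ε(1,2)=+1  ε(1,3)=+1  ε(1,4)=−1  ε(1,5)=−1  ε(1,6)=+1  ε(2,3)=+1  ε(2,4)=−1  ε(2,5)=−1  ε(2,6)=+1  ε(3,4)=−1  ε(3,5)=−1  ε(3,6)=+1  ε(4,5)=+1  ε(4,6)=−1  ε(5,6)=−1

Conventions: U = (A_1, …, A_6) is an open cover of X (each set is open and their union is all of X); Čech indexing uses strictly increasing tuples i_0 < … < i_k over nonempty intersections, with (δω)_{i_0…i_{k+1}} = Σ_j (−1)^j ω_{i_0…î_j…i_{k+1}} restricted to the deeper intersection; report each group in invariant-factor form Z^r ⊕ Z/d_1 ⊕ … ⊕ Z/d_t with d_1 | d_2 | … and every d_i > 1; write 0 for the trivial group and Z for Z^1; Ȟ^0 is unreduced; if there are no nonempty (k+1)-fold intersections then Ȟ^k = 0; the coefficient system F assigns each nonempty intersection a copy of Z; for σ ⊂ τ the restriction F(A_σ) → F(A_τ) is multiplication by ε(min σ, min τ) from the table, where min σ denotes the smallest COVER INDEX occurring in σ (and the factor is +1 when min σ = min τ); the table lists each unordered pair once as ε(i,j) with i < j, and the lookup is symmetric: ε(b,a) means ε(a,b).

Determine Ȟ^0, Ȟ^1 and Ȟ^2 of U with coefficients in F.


Ȟ^0 = Z; Ȟ^1 = 0; Ȟ^2 = Z/2

nerve of the cover:
  A12={p5,p9,p23} A13={p6,p15,p23} A14={p6,p11,p21} A15={p11,p18,p19} A16={p5,p13,p18} A23={p7,p8,p23} A24={p10,p24,p29} A25={p8,p24,p26} A26={p5,p29,p33} A34={p2,p6,p14} A35={p8,p28,p34} A36={p14,p31,p34} A45={p11,p17,p24} A46={p12,p14,p29} A56={p18,p27,p34}
  A123={p23} A126={p5} A134={p6} A145={p11} A156={p18} A235={p8} A245={p24} A246={p29} A346={p14} A356={p34}
C dims 6,15,10; δ0: rk 5, SNF 1^5; δ1: rk 10, SNF 1^9·2
Ȟ^0 = (6 − 5) − 0 = 1, so Ȟ^0 ≅ Z
Ȟ^1 = (15 − 10) − 5 = 0, so Ȟ^1 ≅ 0
Ȟ^2 = (10 − 0) − 10 = 0 plus torsion [2], so Ȟ^2 ≅ Z/2


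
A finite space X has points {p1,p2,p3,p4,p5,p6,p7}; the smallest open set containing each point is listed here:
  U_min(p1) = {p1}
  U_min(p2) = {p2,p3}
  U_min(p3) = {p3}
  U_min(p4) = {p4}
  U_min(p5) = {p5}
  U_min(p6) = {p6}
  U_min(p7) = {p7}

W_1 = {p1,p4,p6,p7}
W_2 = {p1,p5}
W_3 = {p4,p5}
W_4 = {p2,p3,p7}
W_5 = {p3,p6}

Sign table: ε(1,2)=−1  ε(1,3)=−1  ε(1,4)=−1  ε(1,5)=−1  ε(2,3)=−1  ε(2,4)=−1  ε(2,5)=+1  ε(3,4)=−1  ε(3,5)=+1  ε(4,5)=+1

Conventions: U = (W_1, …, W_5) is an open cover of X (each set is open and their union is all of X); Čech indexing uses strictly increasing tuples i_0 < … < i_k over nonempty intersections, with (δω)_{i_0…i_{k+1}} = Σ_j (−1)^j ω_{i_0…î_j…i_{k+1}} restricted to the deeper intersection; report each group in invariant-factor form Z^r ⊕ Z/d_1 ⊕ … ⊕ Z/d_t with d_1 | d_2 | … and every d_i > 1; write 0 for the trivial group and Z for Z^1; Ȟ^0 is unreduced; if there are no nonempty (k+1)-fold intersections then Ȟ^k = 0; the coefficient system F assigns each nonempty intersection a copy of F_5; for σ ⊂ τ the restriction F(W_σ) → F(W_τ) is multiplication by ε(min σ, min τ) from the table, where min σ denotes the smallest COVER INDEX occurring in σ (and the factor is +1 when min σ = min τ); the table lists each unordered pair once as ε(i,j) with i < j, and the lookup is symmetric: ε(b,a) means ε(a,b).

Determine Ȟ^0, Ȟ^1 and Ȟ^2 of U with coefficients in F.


nonempty intersections:
  W12={p1} W13={p4} W14={p7} W15={p6} W23={p5} W45={p3}
C dims 5,6; δ0: rk_F5 5
Ȟ^0: (5−5)−0=0 ⇒ 0
Ȟ^1: (6−0)−5=1 ⇒ Z/5
Ȟ^2: (0−0)−0=0 ⇒ 0

Ȟ^0 ≅ 0,  Ȟ^1 ≅ Z/5,  Ȟ^2 ≅ 0


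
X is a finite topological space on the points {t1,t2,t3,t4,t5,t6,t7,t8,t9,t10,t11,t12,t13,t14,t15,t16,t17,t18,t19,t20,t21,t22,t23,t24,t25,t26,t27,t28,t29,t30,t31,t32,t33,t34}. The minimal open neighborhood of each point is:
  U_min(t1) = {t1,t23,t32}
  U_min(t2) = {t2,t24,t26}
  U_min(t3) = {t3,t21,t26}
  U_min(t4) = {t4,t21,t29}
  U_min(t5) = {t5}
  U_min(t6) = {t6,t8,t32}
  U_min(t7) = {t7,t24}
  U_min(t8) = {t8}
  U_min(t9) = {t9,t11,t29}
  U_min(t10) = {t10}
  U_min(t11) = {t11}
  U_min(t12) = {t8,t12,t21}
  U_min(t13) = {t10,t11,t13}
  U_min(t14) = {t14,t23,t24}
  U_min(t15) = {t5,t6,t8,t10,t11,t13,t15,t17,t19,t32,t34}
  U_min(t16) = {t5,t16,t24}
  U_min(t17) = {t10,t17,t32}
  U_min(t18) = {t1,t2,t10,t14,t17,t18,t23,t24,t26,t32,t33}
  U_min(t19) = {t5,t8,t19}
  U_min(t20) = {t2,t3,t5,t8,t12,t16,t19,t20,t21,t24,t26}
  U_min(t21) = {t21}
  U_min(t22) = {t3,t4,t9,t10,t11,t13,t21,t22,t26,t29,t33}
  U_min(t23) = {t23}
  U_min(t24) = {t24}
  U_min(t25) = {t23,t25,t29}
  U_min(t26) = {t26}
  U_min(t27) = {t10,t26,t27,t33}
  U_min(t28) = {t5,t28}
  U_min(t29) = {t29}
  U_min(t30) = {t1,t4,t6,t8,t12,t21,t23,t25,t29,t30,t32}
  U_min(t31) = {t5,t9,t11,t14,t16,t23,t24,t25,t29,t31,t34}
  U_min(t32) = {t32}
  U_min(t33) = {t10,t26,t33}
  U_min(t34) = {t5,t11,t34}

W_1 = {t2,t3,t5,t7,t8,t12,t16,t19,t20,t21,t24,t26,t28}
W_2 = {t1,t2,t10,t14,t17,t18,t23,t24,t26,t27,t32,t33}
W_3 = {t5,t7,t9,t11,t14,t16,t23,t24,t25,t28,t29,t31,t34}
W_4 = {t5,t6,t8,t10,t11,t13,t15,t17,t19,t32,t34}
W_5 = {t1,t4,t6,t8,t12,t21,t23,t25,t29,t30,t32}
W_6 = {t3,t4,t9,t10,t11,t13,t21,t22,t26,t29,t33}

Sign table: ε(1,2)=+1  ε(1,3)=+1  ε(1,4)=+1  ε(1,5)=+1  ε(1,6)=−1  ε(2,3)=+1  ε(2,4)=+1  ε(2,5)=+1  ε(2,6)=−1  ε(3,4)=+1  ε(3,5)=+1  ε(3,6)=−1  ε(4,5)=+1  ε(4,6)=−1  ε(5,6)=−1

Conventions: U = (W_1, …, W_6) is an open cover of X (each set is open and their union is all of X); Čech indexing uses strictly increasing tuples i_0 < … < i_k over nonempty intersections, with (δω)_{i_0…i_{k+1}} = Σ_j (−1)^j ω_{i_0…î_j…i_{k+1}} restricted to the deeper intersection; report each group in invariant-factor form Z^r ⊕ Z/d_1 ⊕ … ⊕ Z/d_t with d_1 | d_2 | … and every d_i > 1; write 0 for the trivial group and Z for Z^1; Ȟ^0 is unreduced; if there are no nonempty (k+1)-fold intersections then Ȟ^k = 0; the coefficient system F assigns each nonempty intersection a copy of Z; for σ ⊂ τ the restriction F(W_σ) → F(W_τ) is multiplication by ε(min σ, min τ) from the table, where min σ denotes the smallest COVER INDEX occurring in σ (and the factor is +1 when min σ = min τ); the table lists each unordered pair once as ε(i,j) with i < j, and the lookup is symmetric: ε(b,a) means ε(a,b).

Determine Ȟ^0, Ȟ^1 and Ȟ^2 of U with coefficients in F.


cover nerve:
  W12={t2,t24,t26} W13={t5,t7,t16,t24,t28} W14={t5,t8,t19} W15={t8,t12,t21} W16={t3,t21,t26} W23={t14,t23,t24} W24={t10,t17,t32} W25={t1,t23,t32} W26={t10,t26,t33} W34={t5,t11,t34} W35={t23,t25,t29} W36={t9,t11,t29} W45={t6,t8,t32} W46={t10,t11,t13} W56={t4,t21,t29}
  W123={t24} W126={t26} W134={t5} W145={t8} W156={t21} W235={t23} W245={t32} W246={t10} W346={t11} W356={t29}
C dims 6,15,10; δ0: rk 5, SNF 1^5; δ1: rk 10, SNF 1^9·2
Ȟ^0: (6−5)−0=1 ⇒ Z
Ȟ^1: (15−10)−5=0 ⇒ 0
Ȟ^2: (10−0)−10=0 plus torsion [2] ⇒ Z/2

Ȟ^0(U;F) ≅ Z; Ȟ^1(U;F) ≅ 0; Ȟ^2(U;F) ≅ Z/2
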